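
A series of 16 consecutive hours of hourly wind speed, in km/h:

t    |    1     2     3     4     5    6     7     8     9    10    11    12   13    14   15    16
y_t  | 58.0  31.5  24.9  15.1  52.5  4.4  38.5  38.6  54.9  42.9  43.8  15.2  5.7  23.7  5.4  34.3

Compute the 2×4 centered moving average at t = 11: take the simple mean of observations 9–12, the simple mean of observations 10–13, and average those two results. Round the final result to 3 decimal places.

33.050

Sum over 9–12: 54.9 + 42.9 + 43.8 + 15.2 = 156.8
Sum over 10–13: 42.9 + 43.8 + 15.2 + 5.7 = 107.6
CMA at t=11 = (156.8 + 107.6) / (2·4) = 264.4 / 8 = 33.050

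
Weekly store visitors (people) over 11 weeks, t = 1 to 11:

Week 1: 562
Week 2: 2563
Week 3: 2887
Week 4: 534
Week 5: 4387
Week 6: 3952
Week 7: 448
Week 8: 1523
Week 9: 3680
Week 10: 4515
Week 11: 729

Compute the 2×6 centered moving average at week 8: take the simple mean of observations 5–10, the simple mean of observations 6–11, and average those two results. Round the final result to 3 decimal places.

Sum over 5–10: 4387 + 3952 + 448 + 1523 + 3680 + 4515 = 18505
Sum over 6–11: 3952 + 448 + 1523 + 3680 + 4515 + 729 = 14847
CMA at t=8 = (18505 + 14847) / (2·6) = 33352 / 12 = 2779.333

2779.333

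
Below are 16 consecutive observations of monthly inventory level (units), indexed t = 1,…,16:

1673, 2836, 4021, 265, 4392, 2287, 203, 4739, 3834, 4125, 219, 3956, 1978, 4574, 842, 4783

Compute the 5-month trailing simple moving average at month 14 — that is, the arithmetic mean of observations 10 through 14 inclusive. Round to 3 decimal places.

2970.400

Sum of periods 10–14: 4125 + 219 + 3956 + 1978 + 4574 = 14852
Divide by 5: 14852 / 5 = 2970.400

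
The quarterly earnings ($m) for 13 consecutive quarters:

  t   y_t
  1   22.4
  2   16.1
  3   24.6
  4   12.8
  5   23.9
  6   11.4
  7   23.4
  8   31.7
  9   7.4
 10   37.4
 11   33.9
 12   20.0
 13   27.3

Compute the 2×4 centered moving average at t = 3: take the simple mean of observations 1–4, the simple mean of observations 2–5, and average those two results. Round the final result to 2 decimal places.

19.16

Sum over 1–4: 22.4 + 16.1 + 24.6 + 12.8 = 75.9
Sum over 2–5: 16.1 + 24.6 + 12.8 + 23.9 = 77.4
CMA at t=3 = (75.9 + 77.4) / (2·4) = 153.3 / 8 = 19.16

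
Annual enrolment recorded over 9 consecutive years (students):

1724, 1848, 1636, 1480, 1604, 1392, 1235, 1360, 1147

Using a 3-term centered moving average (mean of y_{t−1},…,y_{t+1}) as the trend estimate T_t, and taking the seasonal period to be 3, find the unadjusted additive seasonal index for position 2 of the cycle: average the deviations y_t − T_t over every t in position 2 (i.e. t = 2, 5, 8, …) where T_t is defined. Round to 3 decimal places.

112.222

Season position 2 occurs at t = 2, 5, 8 (where T_t is defined).
t=2: T_2 = 1736.00000; y_2 − T_2 = 1848 − 1736.00000 = 112.00000
t=5: T_5 = 1492.00000; y_5 − T_5 = 1604 − 1492.00000 = 112.00000
t=8: T_8 = 1247.33333; y_8 − T_8 = 1360 − 1247.33333 = 112.66667
Mean deviation: (112.00000 + 112.00000 + 112.66667) / 3 = 112.222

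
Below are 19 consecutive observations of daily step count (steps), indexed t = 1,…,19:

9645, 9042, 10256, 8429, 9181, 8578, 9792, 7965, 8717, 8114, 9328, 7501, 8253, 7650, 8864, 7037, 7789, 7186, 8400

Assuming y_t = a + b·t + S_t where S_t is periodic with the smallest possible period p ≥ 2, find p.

4

First differences y_{t+1} − y_t: -603, 1214, -1827, 752, -603, 1214, -1827, 752, -603, 1214, …
The difference pattern repeats every 4 terms and not for any smaller step, so p = 4.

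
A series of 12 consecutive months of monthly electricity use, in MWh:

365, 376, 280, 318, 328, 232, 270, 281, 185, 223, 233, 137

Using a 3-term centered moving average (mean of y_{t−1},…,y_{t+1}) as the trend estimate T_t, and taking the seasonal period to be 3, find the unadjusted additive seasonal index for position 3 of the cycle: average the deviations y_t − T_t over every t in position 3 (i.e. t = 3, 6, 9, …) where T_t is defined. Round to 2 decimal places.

Season position 3 occurs at t = 3, 6, 9 (where T_t is defined).
t=3: T_3 = 324.6667; y_3 − T_3 = 280 − 324.6667 = -44.6667
t=6: T_6 = 276.6667; y_6 − T_6 = 232 − 276.6667 = -44.6667
t=9: T_9 = 229.6667; y_9 − T_9 = 185 − 229.6667 = -44.6667
Mean deviation: (-44.6667 + -44.6667 + -44.6667) / 3 = -44.67

-44.67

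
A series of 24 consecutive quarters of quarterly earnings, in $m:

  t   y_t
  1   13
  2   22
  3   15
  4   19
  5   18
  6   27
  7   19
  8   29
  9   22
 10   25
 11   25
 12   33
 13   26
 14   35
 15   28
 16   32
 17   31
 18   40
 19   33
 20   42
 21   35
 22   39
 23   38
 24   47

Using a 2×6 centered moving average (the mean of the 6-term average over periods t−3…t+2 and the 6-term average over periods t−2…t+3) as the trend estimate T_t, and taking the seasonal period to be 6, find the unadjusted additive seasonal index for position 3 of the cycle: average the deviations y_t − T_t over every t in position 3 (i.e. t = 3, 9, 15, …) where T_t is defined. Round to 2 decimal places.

Season position 3 occurs at t = 9, 15, 21 (where T_t is defined).
t=9: T_9 = 25.0000; y_9 − T_9 = 22 − 25.0000 = -3.0000
t=15: T_15 = 31.4167; y_15 − T_15 = 28 − 31.4167 = -3.4167
t=21: T_21 = 38.4167; y_21 − T_21 = 35 − 38.4167 = -3.4167
Mean deviation: (-3.0000 + -3.4167 + -3.4167) / 3 = -3.28

-3.28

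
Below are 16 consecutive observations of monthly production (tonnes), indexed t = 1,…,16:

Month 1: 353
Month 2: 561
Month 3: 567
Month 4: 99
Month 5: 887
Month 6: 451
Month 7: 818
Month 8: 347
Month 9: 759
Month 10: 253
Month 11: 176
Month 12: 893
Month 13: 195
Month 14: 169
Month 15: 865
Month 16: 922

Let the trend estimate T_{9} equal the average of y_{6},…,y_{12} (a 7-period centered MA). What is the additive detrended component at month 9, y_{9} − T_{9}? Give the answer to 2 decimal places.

Trend T_9 = (451 + 818 + 347 + 759 + 253 + 176 + 893) / 7 = 3697/7 = 528.1429
Detrended value: 759 − 528.1429 = 230.86

230.86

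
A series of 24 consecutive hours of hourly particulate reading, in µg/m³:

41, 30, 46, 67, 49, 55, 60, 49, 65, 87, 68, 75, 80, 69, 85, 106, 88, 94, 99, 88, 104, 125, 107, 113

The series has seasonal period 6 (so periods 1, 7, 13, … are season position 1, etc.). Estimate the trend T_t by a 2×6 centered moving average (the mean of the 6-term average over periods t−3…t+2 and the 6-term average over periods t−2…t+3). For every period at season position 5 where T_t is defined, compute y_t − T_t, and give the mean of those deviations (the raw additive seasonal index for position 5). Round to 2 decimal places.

-3.94

Season position 5 occurs at t = 5, 11, 17 (where T_t is defined).
t=5: T_5 = 52.7500; y_5 − T_5 = 49 − 52.7500 = -3.7500
t=11: T_11 = 72.3333; y_11 − T_11 = 68 − 72.3333 = -4.3333
t=17: T_17 = 91.7500; y_17 − T_17 = 88 − 91.7500 = -3.7500
Mean deviation: (-3.7500 + -4.3333 + -3.7500) / 3 = -3.94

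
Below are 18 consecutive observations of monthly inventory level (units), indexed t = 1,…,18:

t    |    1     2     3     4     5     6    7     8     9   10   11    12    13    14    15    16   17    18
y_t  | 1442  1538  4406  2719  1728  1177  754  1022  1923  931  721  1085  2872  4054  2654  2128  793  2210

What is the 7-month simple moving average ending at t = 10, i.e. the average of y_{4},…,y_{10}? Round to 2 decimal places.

Sum of periods 4–10: 2719 + 1728 + 1177 + 754 + 1022 + 1923 + 931 = 10254
Divide by 7: 10254 / 7 = 1464.86

1464.86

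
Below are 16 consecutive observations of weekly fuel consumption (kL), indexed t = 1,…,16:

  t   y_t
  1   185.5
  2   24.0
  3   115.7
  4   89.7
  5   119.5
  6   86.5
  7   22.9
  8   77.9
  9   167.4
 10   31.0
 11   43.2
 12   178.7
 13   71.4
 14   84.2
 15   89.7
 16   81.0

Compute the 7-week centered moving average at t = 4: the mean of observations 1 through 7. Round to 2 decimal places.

Sum of periods 1–7: 185.5 + 24.0 + 115.7 + 89.7 + 119.5 + 86.5 + 22.9 = 643.8
Divide by 7: 643.8 / 7 = 91.97

91.97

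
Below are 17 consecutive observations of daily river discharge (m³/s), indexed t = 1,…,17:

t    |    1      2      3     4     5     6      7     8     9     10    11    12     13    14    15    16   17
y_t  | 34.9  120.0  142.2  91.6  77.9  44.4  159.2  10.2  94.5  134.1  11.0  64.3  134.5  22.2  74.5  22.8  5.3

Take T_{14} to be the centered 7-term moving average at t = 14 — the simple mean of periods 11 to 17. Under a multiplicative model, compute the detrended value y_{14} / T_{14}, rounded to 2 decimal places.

0.46

Trend T_14 = (11.0 + 64.3 + 134.5 + 22.2 + 74.5 + 22.8 + 5.3) / 7 = 334.6/7 = 47.8000
Ratio to trend: 22.2 / 47.8000 = 0.46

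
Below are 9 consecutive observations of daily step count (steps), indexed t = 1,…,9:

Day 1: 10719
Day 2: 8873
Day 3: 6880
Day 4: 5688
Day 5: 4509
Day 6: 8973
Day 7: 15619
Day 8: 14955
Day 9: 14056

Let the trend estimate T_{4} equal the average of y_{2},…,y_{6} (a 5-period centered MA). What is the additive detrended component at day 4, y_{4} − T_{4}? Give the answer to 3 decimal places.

-1296.600

Trend T_4 = (8873 + 6880 + 5688 + 4509 + 8973) / 5 = 34923/5 = 6984.60000
Detrended value: 5688 − 6984.60000 = -1296.600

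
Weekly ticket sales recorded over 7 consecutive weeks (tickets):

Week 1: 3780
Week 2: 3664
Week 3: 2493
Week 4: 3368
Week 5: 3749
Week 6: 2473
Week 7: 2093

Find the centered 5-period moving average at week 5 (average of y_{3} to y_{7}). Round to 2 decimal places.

Sum of periods 3–7: 2493 + 3368 + 3749 + 2473 + 2093 = 14176
Divide by 5: 14176 / 5 = 2835.20

2835.20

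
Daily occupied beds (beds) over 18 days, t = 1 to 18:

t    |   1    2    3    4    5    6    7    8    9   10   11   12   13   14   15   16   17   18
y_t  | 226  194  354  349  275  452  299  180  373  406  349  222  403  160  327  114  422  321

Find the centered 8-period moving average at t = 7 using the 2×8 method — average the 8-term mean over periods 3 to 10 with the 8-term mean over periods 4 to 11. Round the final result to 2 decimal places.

335.69

Sum over 3–10: 354 + 349 + 275 + 452 + 299 + 180 + 373 + 406 = 2688
Sum over 4–11: 349 + 275 + 452 + 299 + 180 + 373 + 406 + 349 = 2683
CMA at t=7 = (2688 + 2683) / (2·8) = 5371 / 16 = 335.69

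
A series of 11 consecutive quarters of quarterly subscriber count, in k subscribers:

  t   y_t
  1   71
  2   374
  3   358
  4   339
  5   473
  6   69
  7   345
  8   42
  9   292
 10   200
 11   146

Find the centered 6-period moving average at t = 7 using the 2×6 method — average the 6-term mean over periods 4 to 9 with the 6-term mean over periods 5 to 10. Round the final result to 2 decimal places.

Sum over 4–9: 339 + 473 + 69 + 345 + 42 + 292 = 1560
Sum over 5–10: 473 + 69 + 345 + 42 + 292 + 200 = 1421
CMA at t=7 = (1560 + 1421) / (2·6) = 2981 / 12 = 248.42

248.42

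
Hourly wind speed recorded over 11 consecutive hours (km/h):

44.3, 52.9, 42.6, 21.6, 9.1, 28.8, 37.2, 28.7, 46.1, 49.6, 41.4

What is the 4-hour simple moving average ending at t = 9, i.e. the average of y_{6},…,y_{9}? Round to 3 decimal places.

Sum of periods 6–9: 28.8 + 37.2 + 28.7 + 46.1 = 140.8
Divide by 4: 140.8 / 4 = 35.200

35.200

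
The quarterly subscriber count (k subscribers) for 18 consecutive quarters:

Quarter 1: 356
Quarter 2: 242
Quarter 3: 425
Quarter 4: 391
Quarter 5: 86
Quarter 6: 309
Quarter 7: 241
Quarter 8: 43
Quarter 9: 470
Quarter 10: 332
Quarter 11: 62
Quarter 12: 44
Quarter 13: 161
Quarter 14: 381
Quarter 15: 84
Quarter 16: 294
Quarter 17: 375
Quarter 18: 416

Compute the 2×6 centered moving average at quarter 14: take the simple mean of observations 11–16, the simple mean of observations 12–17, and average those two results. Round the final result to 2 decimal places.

197.08

Sum over 11–16: 62 + 44 + 161 + 381 + 84 + 294 = 1026
Sum over 12–17: 44 + 161 + 381 + 84 + 294 + 375 = 1339
CMA at t=14 = (1026 + 1339) / (2·6) = 2365 / 12 = 197.08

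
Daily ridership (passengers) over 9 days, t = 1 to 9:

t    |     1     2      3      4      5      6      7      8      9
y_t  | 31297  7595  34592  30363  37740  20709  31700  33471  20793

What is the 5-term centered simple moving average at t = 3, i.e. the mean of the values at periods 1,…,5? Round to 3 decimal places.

Sum of periods 1–5: 31297 + 7595 + 34592 + 30363 + 37740 = 141587
Divide by 5: 141587 / 5 = 28317.400

28317.400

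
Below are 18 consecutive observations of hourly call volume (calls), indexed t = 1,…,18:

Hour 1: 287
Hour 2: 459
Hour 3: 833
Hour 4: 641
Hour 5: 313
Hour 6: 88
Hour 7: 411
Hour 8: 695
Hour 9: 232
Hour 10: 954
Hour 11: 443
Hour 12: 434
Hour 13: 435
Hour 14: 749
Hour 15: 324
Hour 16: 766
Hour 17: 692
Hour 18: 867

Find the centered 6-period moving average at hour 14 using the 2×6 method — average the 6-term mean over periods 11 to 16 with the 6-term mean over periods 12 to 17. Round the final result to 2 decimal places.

545.92

Sum over 11–16: 443 + 434 + 435 + 749 + 324 + 766 = 3151
Sum over 12–17: 434 + 435 + 749 + 324 + 766 + 692 = 3400
CMA at t=14 = (3151 + 3400) / (2·6) = 6551 / 12 = 545.92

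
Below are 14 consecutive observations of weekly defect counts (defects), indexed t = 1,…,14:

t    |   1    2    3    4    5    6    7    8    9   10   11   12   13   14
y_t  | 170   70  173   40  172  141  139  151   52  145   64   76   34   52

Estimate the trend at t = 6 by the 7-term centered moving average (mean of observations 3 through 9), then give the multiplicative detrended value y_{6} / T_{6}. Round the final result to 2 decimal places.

Trend T_6 = (173 + 40 + 172 + 141 + 139 + 151 + 52) / 7 = 868/7 = 124.0000
Ratio to trend: 141 / 124.0000 = 1.14

1.14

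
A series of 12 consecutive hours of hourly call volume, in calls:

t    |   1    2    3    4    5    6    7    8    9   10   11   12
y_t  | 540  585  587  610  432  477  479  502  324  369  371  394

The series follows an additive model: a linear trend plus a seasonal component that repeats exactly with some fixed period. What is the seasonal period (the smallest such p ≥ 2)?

4

First differences y_{t+1} − y_t: 45, 2, 23, -178, 45, 2, 23, -178, 45, 2, …
The difference pattern repeats every 4 terms and not for any smaller step, so p = 4.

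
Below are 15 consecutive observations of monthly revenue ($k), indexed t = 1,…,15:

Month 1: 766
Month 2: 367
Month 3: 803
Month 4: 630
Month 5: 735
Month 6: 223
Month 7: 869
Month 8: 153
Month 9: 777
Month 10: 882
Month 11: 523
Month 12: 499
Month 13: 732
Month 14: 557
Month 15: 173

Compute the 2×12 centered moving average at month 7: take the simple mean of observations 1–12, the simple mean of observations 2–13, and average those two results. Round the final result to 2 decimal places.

Sum over 1–12: 766 + 367 + 803 + 630 + 735 + 223 + 869 + 153 + 777 + 882 + 523 + 499 = 7227
Sum over 2–13: 367 + 803 + 630 + 735 + 223 + 869 + 153 + 777 + 882 + 523 + 499 + 732 = 7193
CMA at t=7 = (7227 + 7193) / (2·12) = 14420 / 24 = 600.83

600.83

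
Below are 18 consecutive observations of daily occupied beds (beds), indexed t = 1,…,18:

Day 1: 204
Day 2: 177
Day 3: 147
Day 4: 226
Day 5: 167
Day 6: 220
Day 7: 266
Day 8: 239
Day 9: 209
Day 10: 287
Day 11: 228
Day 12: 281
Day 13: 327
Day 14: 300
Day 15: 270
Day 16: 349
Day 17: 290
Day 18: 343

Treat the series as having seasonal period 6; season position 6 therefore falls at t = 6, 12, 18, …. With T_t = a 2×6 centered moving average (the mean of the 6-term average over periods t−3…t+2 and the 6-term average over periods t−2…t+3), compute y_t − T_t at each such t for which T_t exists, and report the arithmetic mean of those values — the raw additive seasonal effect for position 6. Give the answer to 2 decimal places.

Season position 6 occurs at t = 6, 12 (where T_t is defined).
t=6: T_6 = 216.0000; y_6 − T_6 = 220 − 216.0000 = 4.0000
t=12: T_12 = 277.0833; y_12 − T_12 = 281 − 277.0833 = 3.9167
Mean deviation: (4.0000 + 3.9167) / 2 = 3.96

3.96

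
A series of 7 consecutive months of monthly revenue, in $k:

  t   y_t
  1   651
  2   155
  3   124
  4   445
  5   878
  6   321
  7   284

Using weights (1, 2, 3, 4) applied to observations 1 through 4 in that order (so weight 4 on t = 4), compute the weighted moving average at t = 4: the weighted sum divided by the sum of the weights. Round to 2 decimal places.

311.30

Weighted sum: 1·651 + 2·155 + 3·124 + 4·445 = 651 + 310 + 372 + 1780 = 3113
Weight total: 1 + 2 + 3 + 4 = 10
WMA = 3113 / 10 = 311.30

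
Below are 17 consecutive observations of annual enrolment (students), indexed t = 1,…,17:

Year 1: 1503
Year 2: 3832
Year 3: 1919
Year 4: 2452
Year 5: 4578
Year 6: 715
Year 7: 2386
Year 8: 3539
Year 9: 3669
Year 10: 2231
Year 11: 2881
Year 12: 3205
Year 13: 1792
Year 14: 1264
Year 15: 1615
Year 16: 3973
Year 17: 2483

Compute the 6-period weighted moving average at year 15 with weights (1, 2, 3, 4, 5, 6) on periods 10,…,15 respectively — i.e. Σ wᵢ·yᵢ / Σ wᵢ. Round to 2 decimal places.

Weighted sum: 1·2231 + 2·2881 + 3·3205 + 4·1792 + 5·1264 + 6·1615 = 2231 + 5762 + 9615 + 7168 + 6320 + 9690 = 40786
Weight total: 1 + 2 + 3 + 4 + 5 + 6 = 21
WMA = 40786 / 21 = 1942.19

1942.19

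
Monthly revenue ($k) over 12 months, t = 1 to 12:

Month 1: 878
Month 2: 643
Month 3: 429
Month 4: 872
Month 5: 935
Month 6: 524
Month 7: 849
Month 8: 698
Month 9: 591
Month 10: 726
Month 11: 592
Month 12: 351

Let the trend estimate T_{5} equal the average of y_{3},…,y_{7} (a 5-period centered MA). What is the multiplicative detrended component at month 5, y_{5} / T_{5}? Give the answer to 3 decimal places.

Trend T_5 = (429 + 872 + 935 + 524 + 849) / 5 = 3609/5 = 721.80000
Ratio to trend: 935 / 721.80000 = 1.295

1.295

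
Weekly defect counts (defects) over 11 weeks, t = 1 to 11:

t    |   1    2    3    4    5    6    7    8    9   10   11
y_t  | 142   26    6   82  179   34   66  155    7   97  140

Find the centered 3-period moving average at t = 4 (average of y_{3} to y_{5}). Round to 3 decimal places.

Sum of periods 3–5: 6 + 82 + 179 = 267
Divide by 3: 267 / 3 = 89.000

89.000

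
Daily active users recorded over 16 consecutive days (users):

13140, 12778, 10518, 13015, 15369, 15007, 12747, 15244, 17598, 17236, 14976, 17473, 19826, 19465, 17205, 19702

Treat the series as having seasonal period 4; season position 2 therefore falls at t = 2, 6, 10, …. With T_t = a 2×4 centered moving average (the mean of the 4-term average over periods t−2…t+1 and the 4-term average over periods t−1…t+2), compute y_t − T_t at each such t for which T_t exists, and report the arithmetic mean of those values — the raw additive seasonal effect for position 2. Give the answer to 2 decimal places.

693.96

Season position 2 occurs at t = 6, 10, 14 (where T_t is defined).
t=6: T_6 = 14313.1250; y_6 − T_6 = 15007 − 14313.1250 = 693.8750
t=10: T_10 = 16542.1250; y_10 − T_10 = 17236 − 16542.1250 = 693.8750
t=14: T_14 = 18770.8750; y_14 − T_14 = 19465 − 18770.8750 = 694.1250
Mean deviation: (693.8750 + 693.8750 + 694.1250) / 3 = 693.96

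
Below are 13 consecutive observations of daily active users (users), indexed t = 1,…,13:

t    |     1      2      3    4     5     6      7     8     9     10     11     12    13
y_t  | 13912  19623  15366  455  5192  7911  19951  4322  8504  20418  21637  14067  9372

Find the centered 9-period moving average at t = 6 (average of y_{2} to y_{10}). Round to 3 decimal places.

11304.667

Sum of periods 2–10: 19623 + 15366 + 455 + 5192 + 7911 + 19951 + 4322 + 8504 + 20418 = 101742
Divide by 9: 101742 / 9 = 11304.667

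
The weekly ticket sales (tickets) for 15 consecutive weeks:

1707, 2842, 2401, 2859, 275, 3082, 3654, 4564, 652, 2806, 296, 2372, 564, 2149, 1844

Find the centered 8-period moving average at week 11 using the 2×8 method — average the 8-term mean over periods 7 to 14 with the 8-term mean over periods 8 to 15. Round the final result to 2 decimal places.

Sum over 7–14: 3654 + 4564 + 652 + 2806 + 296 + 2372 + 564 + 2149 = 17057
Sum over 8–15: 4564 + 652 + 2806 + 296 + 2372 + 564 + 2149 + 1844 = 15247
CMA at t=11 = (17057 + 15247) / (2·8) = 32304 / 16 = 2019.00

2019.00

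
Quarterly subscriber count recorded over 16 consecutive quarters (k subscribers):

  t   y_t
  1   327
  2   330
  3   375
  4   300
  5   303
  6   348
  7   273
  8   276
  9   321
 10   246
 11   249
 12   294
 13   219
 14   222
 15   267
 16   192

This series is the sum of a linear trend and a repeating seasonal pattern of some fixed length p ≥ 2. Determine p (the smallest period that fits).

First differences y_{t+1} − y_t: 3, 45, -75, 3, 45, -75, 3, 45, …
The difference pattern repeats every 3 terms and not for any smaller step, so p = 3.

3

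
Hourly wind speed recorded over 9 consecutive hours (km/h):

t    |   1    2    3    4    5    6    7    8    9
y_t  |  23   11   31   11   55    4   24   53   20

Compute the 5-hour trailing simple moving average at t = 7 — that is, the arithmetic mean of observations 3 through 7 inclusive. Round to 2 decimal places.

Sum of periods 3–7: 31 + 11 + 55 + 4 + 24 = 125
Divide by 5: 125 / 5 = 25.00

25.00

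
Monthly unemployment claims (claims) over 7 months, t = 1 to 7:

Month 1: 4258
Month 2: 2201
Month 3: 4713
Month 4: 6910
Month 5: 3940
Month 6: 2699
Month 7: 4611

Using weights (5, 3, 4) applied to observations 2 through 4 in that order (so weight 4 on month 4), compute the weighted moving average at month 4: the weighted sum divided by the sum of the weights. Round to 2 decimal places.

4398.67

Weighted sum: 5·2201 + 3·4713 + 4·6910 = 11005 + 14139 + 27640 = 52784
Weight total: 5 + 3 + 4 = 12
WMA = 52784 / 12 = 4398.67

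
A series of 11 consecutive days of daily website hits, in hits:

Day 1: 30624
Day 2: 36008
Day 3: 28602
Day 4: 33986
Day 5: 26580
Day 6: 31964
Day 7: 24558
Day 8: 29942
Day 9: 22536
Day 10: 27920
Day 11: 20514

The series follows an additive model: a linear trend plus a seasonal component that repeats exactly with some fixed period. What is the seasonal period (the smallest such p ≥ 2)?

First differences y_{t+1} − y_t: 5384, -7406, 5384, -7406, 5384, -7406, …
The difference pattern repeats every 2 terms and not for any smaller step, so p = 2.

2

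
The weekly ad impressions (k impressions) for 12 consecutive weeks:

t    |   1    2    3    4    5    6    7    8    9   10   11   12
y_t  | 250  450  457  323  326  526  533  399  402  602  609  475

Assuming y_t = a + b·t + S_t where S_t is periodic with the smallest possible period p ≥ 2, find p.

4

First differences y_{t+1} − y_t: 200, 7, -134, 3, 200, 7, -134, 3, 200, 7, …
The difference pattern repeats every 4 terms and not for any smaller step, so p = 4.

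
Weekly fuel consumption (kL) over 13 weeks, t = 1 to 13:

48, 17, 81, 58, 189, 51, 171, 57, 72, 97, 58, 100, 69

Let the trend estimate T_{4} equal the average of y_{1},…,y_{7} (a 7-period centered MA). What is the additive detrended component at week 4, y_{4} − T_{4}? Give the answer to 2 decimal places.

Trend T_4 = (48 + 17 + 81 + 58 + 189 + 51 + 171) / 7 = 615/7 = 87.8571
Detrended value: 58 − 87.8571 = -29.86

-29.86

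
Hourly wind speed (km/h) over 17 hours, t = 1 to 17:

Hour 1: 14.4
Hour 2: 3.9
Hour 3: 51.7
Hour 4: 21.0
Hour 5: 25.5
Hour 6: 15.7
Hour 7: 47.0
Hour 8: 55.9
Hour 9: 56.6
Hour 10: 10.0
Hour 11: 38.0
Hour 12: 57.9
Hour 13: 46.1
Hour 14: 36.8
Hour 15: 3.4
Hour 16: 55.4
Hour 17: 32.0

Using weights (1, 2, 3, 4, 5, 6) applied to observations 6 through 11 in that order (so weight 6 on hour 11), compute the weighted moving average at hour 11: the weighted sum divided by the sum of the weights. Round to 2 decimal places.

Weighted sum: 1·15.7 + 2·47.0 + 3·55.9 + 4·56.6 + 5·10.0 + 6·38.0 = 15.7 + 94.0 + 167.7 + 226.4 + 50.0 + 228.0 = 781.8
Weight total: 1 + 2 + 3 + 4 + 5 + 6 = 21
WMA = 781.8 / 21 = 37.23

37.23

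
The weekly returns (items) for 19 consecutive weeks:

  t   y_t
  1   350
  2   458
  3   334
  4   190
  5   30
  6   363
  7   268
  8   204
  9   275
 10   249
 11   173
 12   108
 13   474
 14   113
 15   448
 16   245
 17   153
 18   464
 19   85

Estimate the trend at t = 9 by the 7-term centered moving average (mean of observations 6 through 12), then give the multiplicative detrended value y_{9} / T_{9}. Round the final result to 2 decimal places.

Trend T_9 = (363 + 268 + 204 + 275 + 249 + 173 + 108) / 7 = 1640/7 = 234.2857
Ratio to trend: 275 / 234.2857 = 1.17

1.17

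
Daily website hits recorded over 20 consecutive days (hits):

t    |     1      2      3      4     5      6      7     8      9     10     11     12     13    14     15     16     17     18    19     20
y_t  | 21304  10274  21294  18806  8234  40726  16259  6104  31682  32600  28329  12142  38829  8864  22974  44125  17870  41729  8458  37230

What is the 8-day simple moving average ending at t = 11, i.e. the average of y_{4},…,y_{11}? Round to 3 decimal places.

Sum of periods 4–11: 18806 + 8234 + 40726 + 16259 + 6104 + 31682 + 32600 + 28329 = 182740
Divide by 8: 182740 / 8 = 22842.500

22842.500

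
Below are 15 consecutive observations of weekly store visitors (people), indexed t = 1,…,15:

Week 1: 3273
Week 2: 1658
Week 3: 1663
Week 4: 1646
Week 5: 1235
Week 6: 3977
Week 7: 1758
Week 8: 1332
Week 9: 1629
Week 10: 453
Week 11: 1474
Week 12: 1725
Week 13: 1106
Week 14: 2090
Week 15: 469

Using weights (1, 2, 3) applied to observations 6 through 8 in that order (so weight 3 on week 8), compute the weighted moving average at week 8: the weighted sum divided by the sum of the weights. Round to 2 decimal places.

Weighted sum: 1·3977 + 2·1758 + 3·1332 = 3977 + 3516 + 3996 = 11489
Weight total: 1 + 2 + 3 = 6
WMA = 11489 / 6 = 1914.83

1914.83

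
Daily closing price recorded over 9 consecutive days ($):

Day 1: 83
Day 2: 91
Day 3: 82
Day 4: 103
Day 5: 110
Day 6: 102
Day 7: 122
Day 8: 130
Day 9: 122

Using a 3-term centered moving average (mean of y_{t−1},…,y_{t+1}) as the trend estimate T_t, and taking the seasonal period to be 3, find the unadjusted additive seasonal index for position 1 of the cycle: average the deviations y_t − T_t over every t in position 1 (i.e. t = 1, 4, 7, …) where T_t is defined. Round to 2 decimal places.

4.33

Season position 1 occurs at t = 4, 7 (where T_t is defined).
t=4: T_4 = 98.3333; y_4 − T_4 = 103 − 98.3333 = 4.6667
t=7: T_7 = 118.0000; y_7 − T_7 = 122 − 118.0000 = 4.0000
Mean deviation: (4.6667 + 4.0000) / 2 = 4.33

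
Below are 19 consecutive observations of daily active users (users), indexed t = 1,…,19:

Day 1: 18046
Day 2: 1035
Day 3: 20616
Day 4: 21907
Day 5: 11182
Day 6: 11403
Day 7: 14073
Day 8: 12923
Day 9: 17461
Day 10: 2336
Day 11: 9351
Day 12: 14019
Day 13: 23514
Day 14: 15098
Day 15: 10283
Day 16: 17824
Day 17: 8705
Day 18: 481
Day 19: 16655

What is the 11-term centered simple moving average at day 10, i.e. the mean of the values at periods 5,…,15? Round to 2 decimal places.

Sum of periods 5–15: 11182 + 11403 + 14073 + 12923 + 17461 + 2336 + 9351 + 14019 + 23514 + 15098 + 10283 = 141643
Divide by 11: 141643 / 11 = 12876.64

12876.64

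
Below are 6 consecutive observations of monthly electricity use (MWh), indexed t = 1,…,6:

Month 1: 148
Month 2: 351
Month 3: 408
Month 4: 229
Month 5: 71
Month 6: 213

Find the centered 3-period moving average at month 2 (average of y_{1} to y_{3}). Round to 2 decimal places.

Sum of periods 1–3: 148 + 351 + 408 = 907
Divide by 3: 907 / 3 = 302.33

302.33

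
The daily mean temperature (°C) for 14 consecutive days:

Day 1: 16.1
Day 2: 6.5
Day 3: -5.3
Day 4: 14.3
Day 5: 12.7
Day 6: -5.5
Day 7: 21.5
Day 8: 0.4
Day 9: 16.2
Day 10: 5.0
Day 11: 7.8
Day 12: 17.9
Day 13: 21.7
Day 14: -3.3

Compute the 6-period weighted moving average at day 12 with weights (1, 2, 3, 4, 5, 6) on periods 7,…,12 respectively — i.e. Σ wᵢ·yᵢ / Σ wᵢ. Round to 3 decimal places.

11.300

Weighted sum: 1·21.5 + 2·0.4 + 3·16.2 + 4·5.0 + 5·7.8 + 6·17.9 = 21.5 + 0.8 + 48.6 + 20.0 + 39.0 + 107.4 = 237.3
Weight total: 1 + 2 + 3 + 4 + 5 + 6 = 21
WMA = 237.3 / 21 = 11.300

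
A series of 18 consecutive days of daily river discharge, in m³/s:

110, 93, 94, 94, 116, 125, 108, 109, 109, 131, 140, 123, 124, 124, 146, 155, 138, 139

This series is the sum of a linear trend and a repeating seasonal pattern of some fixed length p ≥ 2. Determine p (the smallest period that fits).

First differences y_{t+1} − y_t: -17, 1, 0, 22, 9, -17, 1, 0, 22, 9, -17, 1, …
The difference pattern repeats every 5 terms and not for any smaller step, so p = 5.

5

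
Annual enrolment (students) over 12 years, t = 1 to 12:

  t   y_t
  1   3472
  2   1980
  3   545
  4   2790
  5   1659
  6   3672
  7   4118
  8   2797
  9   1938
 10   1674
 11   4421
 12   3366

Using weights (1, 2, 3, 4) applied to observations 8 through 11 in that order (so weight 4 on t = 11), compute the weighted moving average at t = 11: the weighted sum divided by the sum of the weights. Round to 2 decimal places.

Weighted sum: 1·2797 + 2·1938 + 3·1674 + 4·4421 = 2797 + 3876 + 5022 + 17684 = 29379
Weight total: 1 + 2 + 3 + 4 = 10
WMA = 29379 / 10 = 2937.90

2937.90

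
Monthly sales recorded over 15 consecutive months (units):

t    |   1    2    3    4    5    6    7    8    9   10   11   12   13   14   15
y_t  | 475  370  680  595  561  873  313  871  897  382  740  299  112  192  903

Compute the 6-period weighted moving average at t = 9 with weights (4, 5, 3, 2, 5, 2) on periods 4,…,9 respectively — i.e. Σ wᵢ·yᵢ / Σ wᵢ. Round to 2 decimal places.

Weighted sum: 4·595 + 5·561 + 3·873 + 2·313 + 5·871 + 2·897 = 2380 + 2805 + 2619 + 626 + 4355 + 1794 = 14579
Weight total: 4 + 5 + 3 + 2 + 5 + 2 = 21
WMA = 14579 / 21 = 694.24

694.24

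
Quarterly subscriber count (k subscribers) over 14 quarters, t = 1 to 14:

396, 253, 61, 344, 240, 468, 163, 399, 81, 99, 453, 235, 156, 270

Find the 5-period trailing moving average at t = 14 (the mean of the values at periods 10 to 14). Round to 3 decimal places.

Sum of periods 10–14: 99 + 453 + 235 + 156 + 270 = 1213
Divide by 5: 1213 / 5 = 242.600

242.600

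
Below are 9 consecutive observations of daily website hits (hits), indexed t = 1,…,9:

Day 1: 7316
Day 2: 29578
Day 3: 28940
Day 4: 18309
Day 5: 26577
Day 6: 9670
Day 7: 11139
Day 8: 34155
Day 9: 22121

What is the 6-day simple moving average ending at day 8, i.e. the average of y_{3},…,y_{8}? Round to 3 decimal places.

Sum of periods 3–8: 28940 + 18309 + 26577 + 9670 + 11139 + 34155 = 128790
Divide by 6: 128790 / 6 = 21465.000

21465.000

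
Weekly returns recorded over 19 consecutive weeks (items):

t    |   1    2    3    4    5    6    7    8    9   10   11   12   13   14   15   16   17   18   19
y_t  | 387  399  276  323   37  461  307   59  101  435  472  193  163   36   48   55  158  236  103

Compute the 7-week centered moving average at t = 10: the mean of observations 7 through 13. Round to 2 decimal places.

Sum of periods 7–13: 307 + 59 + 101 + 435 + 472 + 193 + 163 = 1730
Divide by 7: 1730 / 7 = 247.14

247.14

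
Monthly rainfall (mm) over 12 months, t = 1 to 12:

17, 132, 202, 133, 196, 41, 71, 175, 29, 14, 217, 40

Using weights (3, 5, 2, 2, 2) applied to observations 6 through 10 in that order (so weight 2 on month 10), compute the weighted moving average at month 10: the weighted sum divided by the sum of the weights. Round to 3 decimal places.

65.286

Weighted sum: 3·41 + 5·71 + 2·175 + 2·29 + 2·14 = 123 + 355 + 350 + 58 + 28 = 914
Weight total: 3 + 5 + 2 + 2 + 2 = 14
WMA = 914 / 14 = 65.286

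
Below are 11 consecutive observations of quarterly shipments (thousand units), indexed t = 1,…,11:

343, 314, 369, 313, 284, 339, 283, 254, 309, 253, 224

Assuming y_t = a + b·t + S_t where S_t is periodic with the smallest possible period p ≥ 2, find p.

First differences y_{t+1} − y_t: -29, 55, -56, -29, 55, -56, -29, 55, …
The difference pattern repeats every 3 terms and not for any smaller step, so p = 3.

3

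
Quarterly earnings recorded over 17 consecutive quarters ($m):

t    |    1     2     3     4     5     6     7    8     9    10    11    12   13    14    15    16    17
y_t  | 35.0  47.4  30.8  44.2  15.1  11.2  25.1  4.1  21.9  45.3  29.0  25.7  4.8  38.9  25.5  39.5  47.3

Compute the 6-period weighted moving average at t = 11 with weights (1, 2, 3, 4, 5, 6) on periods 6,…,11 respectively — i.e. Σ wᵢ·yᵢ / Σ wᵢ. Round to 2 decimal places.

Weighted sum: 1·11.2 + 2·25.1 + 3·4.1 + 4·21.9 + 5·45.3 + 6·29.0 = 11.2 + 50.2 + 12.3 + 87.6 + 226.5 + 174.0 = 561.8
Weight total: 1 + 2 + 3 + 4 + 5 + 6 = 21
WMA = 561.8 / 21 = 26.75

26.75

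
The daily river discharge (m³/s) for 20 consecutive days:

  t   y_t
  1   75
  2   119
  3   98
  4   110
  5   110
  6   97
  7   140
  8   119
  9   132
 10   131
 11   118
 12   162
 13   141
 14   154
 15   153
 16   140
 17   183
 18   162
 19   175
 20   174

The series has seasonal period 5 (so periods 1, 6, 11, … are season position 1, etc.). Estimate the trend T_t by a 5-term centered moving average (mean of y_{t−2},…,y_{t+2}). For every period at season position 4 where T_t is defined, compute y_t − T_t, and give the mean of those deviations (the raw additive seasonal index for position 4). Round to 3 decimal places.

Season position 4 occurs at t = 4, 9, 14 (where T_t is defined).
t=4: T_4 = 106.80000; y_4 − T_4 = 110 − 106.80000 = 3.20000
t=9: T_9 = 128.00000; y_9 − T_9 = 132 − 128.00000 = 4.00000
t=14: T_14 = 150.00000; y_14 − T_14 = 154 − 150.00000 = 4.00000
Mean deviation: (3.20000 + 4.00000 + 4.00000) / 3 = 3.733

3.733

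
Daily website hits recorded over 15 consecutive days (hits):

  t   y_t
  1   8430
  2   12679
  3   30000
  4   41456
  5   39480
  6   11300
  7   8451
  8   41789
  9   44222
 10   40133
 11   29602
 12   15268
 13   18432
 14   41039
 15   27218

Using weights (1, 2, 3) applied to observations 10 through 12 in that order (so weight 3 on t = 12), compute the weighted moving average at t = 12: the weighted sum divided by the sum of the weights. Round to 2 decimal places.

24190.17

Weighted sum: 1·40133 + 2·29602 + 3·15268 = 40133 + 59204 + 45804 = 145141
Weight total: 1 + 2 + 3 = 6
WMA = 145141 / 6 = 24190.17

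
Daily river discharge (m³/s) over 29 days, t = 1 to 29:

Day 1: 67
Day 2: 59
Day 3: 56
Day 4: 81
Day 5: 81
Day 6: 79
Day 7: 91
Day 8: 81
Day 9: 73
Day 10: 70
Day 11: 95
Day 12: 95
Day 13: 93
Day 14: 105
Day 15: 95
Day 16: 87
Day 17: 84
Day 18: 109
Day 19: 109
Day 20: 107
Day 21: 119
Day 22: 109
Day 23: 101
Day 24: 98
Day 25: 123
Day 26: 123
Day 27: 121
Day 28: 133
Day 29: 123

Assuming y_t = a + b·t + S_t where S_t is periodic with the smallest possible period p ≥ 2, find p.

First differences y_{t+1} − y_t: -8, -3, 25, 0, -2, 12, -10, -8, -3, 25, 0, -2, 12, -10, -8, -3, …
The difference pattern repeats every 7 terms and not for any smaller step, so p = 7.

7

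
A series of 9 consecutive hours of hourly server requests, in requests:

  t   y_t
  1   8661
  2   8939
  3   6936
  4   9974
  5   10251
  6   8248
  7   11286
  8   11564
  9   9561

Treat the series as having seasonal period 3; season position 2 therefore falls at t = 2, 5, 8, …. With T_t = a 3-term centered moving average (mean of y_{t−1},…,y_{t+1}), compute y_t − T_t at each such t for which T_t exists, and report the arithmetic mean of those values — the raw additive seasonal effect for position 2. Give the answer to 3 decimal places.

Season position 2 occurs at t = 2, 5, 8 (where T_t is defined).
t=2: T_2 = 8178.66667; y_2 − T_2 = 8939 − 8178.66667 = 760.33333
t=5: T_5 = 9491.00000; y_5 − T_5 = 10251 − 9491.00000 = 760.00000
t=8: T_8 = 10803.66667; y_8 − T_8 = 11564 − 10803.66667 = 760.33333
Mean deviation: (760.33333 + 760.00000 + 760.33333) / 3 = 760.222

760.222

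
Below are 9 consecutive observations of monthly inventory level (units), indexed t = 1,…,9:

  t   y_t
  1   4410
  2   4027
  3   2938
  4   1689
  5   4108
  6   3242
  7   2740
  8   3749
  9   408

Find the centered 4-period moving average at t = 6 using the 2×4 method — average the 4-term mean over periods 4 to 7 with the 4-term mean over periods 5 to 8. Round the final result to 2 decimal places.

Sum over 4–7: 1689 + 4108 + 3242 + 2740 = 11779
Sum over 5–8: 4108 + 3242 + 2740 + 3749 = 13839
CMA at t=6 = (11779 + 13839) / (2·4) = 25618 / 8 = 3202.25

3202.25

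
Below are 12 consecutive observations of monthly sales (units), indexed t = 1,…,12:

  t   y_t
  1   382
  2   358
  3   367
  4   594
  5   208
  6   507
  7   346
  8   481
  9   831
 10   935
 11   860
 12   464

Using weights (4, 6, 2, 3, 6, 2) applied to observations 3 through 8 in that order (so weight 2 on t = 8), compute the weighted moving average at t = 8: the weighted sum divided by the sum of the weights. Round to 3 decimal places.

Weighted sum: 4·367 + 6·594 + 2·208 + 3·507 + 6·346 + 2·481 = 1468 + 3564 + 416 + 1521 + 2076 + 962 = 10007
Weight total: 4 + 6 + 2 + 3 + 6 + 2 = 23
WMA = 10007 / 23 = 435.087

435.087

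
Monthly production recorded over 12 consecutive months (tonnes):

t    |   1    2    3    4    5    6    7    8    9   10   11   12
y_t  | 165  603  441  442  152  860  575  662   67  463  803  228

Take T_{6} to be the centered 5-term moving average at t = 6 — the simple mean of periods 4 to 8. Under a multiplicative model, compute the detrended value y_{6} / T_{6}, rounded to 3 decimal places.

Trend T_6 = (442 + 152 + 860 + 575 + 662) / 5 = 2691/5 = 538.20000
Ratio to trend: 860 / 538.20000 = 1.598

1.598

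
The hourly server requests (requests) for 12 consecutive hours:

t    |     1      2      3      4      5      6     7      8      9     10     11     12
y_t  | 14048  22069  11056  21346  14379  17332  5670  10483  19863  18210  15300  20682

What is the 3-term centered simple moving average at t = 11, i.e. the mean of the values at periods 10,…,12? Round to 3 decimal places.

18064.000

Sum of periods 10–12: 18210 + 15300 + 20682 = 54192
Divide by 3: 54192 / 3 = 18064.000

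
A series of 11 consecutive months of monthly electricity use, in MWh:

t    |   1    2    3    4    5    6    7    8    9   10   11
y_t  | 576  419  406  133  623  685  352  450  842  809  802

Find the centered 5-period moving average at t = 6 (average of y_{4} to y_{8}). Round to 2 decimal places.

448.60

Sum of periods 4–8: 133 + 623 + 685 + 352 + 450 = 2243
Divide by 5: 2243 / 5 = 448.60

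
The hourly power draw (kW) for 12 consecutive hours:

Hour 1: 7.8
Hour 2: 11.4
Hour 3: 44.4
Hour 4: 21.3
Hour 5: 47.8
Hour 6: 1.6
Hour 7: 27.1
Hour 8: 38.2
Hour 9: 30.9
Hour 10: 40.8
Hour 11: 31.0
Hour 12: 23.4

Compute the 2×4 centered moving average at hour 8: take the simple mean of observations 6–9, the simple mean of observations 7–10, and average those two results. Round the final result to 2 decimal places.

29.35

Sum over 6–9: 1.6 + 27.1 + 38.2 + 30.9 = 97.8
Sum over 7–10: 27.1 + 38.2 + 30.9 + 40.8 = 137.0
CMA at t=8 = (97.8 + 137.0) / (2·4) = 234.8 / 8 = 29.35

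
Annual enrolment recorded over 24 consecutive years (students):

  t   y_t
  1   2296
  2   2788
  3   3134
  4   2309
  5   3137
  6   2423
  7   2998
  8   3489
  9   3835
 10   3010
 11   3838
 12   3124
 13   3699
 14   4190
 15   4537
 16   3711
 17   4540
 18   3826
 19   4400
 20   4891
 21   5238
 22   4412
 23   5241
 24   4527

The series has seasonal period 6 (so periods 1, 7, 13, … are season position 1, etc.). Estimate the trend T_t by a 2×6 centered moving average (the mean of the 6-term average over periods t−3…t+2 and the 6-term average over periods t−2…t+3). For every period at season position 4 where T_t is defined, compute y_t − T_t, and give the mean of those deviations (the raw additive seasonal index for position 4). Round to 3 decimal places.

Season position 4 occurs at t = 4, 10, 16 (where T_t is defined).
t=4: T_4 = 2739.66667; y_4 − T_4 = 2309 − 2739.66667 = -430.66667
t=10: T_10 = 3440.75000; y_10 − T_10 = 3010 − 3440.75000 = -430.75000
t=16: T_16 = 4142.25000; y_16 − T_16 = 3711 − 4142.25000 = -431.25000
Mean deviation: (-430.66667 + -430.75000 + -431.25000) / 3 = -430.889

-430.889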